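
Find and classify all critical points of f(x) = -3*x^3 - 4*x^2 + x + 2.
f'(x) = -9*x^2 - 8*x + 1

Solve f'(x) = 0:
  Factor: -9*x^2 - 8*x + 1 = -(x + 1)*(9*x - 1) = 0.
  ⇒ x = -1, 1/9

f''(x) = -18*x - 8
Second-derivative test at each critical point:
  f''(-1) = 10 > 0 → local minimum
  f''(1/9) = -10 < 0 → local maximum

Critical points: x = -1 (local minimum); x = 1/9 (local maximum)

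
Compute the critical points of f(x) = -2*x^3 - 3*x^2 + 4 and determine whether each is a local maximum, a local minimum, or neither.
f'(x) = 6*x*(-x - 1)

Solve f'(x) = 0:
  Factor: -6*x^2 - 6*x = -6*x*(x + 1) = 0.
  ⇒ x = -1, 0

f''(x) = -12*x - 6
Second-derivative test at each critical point:
  f''(-1) = 6 > 0 → local minimum
  f''(0) = -6 < 0 → local maximum

Critical points: x = -1 (local minimum); x = 0 (local maximum)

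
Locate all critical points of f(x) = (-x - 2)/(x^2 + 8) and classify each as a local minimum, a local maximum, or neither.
f'(x) = (-x^2 + 2*x*(x + 2) - 8)/(x^2 + 8)^2

Solve f'(x) = 0:
  f'(x) = (x^2 + 4*x - 8)/(x^2 + 8)^2; the denominator is positive wherever f is defined, so f'(x) = 0 ⇔ x^2 + 4*x - 8 = 0.
  x^2 + 4*x - 8 = 0 has no rational roots; quadratic formula: x = (-4 ± √48)/2.
  ⇒ x = -2*sqrt(3) - 2 ≈ -5.4641, -2 + 2*sqrt(3) ≈ 1.4641

f''(x) = 2*(-4*x^2*(x + 2) + (3*x + 2)*(x^2 + 8))/(x^2 + 8)^3
Second-derivative test at each critical point:
  f''(-5.4641) = -0.0048 < 0 → local maximum
  f''(1.4641) = 0.0673 > 0 → local minimum

Critical points: x = -2*sqrt(3) - 2 ≈ -5.4641 (local maximum); x = -2 + 2*sqrt(3) ≈ 1.4641 (local minimum)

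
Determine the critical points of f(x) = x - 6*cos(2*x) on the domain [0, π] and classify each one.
f'(x) = 12*sin(2*x) + 1

Solve f'(x) = 0 on [0, π]:
  f'(x) = 0 ⇔ sin(2*x) = -1/12, i.e. 2*x = arcsin(-1/12) + 2nπ or 2*x = π − arcsin(-1/12) + 2nπ; keep the solutions lying in [0, π].
  ⇒ x = asin(1/12)/2 + pi/2 ≈ 1.6125, pi - asin(1/12)/2 ≈ 3.0999

f''(x) = 24*cos(2*x)
Second-derivative test at each critical point:
  f''(1.6125) = -23.9165 < 0 → local maximum
  f''(3.0999) = 23.9165 > 0 → local minimum

Critical points: x = asin(1/12)/2 + pi/2 ≈ 1.6125 (local maximum); x = pi - asin(1/12)/2 ≈ 3.0999 (local minimum)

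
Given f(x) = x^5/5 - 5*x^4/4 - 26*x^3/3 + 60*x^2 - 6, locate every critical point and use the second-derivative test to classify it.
f'(x) = x*(x^3 - 5*x^2 - 26*x + 120)

Solve f'(x) = 0:
  Factor: x^4 - 5*x^3 - 26*x^2 + 120*x = x*(x - 6)*(x - 4)*(x + 5) = 0.
  ⇒ x = -5, 0, 4, 6

f''(x) = 4*x^3 - 15*x^2 - 52*x + 120
Second-derivative test at each critical point:
  f''(-5) = -495 < 0 → local maximum
  f''(0) = 120 > 0 → local minimum
  f''(4) = -72 < 0 → local maximum
  f''(6) = 132 > 0 → local minimum

Critical points: x = -5 (local maximum); x = 0 (local minimum); x = 4 (local maximum); x = 6 (local minimum)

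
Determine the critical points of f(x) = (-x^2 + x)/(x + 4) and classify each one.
f'(x) = (-x^2 - 8*x + 4)/(x^2 + 8*x + 16)

Solve f'(x) = 0:
  f'(x) = -(x^2 + 8*x - 4)/(x + 4)^2; the denominator is positive wherever f is defined, so f'(x) = 0 ⇔ -x^2 - 8*x + 4 = 0.
  x^2 + 8*x - 4 = 0 has no rational roots; quadratic formula: x = (-8 ± √80)/2.
  ⇒ x = -2*sqrt(5) - 4 ≈ -8.4721, -4 + 2*sqrt(5) ≈ 0.4721

f''(x) = -40/(x^3 + 12*x^2 + 48*x + 64)
Second-derivative test at each critical point:
  f''(-8.4721) = 0.4472 > 0 → local minimum
  f''(0.4721) = -0.4472 < 0 → local maximum

Critical points: x = -2*sqrt(5) - 4 ≈ -8.4721 (local minimum); x = -4 + 2*sqrt(5) ≈ 0.4721 (local maximum)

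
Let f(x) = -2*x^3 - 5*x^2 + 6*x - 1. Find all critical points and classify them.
f'(x) = -6*x^2 - 10*x + 6

Solve f'(x) = 0:
  Factor: -6*x^2 - 10*x + 6 = -2*(3*x^2 + 5*x - 3); 3*x^2 + 5*x - 3 = 0 has no rational roots; quadratic formula: x = (-5 ± √61)/6.
  ⇒ x = -sqrt(61)/6 - 5/6 ≈ -2.1350, -5/6 + sqrt(61)/6 ≈ 0.4684

f''(x) = -12*x - 10
Second-derivative test at each critical point:
  f''(-2.1350) = 15.6205 > 0 → local minimum
  f''(0.4684) = -15.6205 < 0 → local maximum

Critical points: x = -sqrt(61)/6 - 5/6 ≈ -2.1350 (local minimum); x = -5/6 + sqrt(61)/6 ≈ 0.4684 (local maximum)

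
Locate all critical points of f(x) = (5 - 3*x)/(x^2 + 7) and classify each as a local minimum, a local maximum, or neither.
f'(x) = (3*x^2 - 10*x - 21)/(x^4 + 14*x^2 + 49)

Solve f'(x) = 0:
  f'(x) = (3*x^2 - 10*x - 21)/(x^2 + 7)^2; the denominator is positive wherever f is defined, so f'(x) = 0 ⇔ 3*x^2 - 10*x - 21 = 0.
  3*x^2 - 10*x - 21 = 0 has no rational roots; quadratic formula: x = (10 ± √352)/6.
  ⇒ x = 5/3 - 2*sqrt(22)/3 ≈ -1.4603, 5/3 + 2*sqrt(22)/3 ≈ 4.7936

f''(x) = 2*(4*x^2*(5 - 3*x) + (9*x - 5)*(x^2 + 7))/(x^2 + 7)^3
Second-derivative test at each critical point:
  f''(-1.4603) = -0.2250 < 0 → local maximum
  f''(4.7936) = 0.0209 > 0 → local minimum

Critical points: x = 5/3 - 2*sqrt(22)/3 ≈ -1.4603 (local maximum); x = 5/3 + 2*sqrt(22)/3 ≈ 4.7936 (local minimum)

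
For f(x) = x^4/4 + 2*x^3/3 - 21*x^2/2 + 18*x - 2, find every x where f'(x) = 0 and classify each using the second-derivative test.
f'(x) = x^3 + 2*x^2 - 21*x + 18

Solve f'(x) = 0:
  Factor: x^3 + 2*x^2 - 21*x + 18 = (x - 3)*(x - 1)*(x + 6) = 0.
  ⇒ x = -6, 1, 3

f''(x) = 3*x^2 + 4*x - 21
Second-derivative test at each critical point:
  f''(-6) = 63 > 0 → local minimum
  f''(1) = -14 < 0 → local maximum
  f''(3) = 18 > 0 → local minimum

Critical points: x = -6 (local minimum); x = 1 (local maximum); x = 3 (local minimum)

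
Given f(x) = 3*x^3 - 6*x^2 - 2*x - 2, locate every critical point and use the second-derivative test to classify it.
f'(x) = 9*x^2 - 12*x - 2

Solve f'(x) = 0:
  9*x^2 - 12*x - 2 = 0 has no rational roots; quadratic formula: x = (12 ± √216)/18.
  ⇒ x = 2/3 - sqrt(6)/3 ≈ -0.1498, 2/3 + sqrt(6)/3 ≈ 1.4832

f''(x) = 18*x - 12
Second-derivative test at each critical point:
  f''(-0.1498) = -14.6969 < 0 → local maximum
  f''(1.4832) = 14.6969 > 0 → local minimum

Critical points: x = 2/3 - sqrt(6)/3 ≈ -0.1498 (local maximum); x = 2/3 + sqrt(6)/3 ≈ 1.4832 (local minimum)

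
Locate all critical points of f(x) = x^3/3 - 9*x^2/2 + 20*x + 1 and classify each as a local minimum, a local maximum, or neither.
f'(x) = x^2 - 9*x + 20

Solve f'(x) = 0:
  Factor: x^2 - 9*x + 20 = (x - 5)*(x - 4) = 0.
  ⇒ x = 4, 5

f''(x) = 2*x - 9
Second-derivative test at each critical point:
  f''(4) = -1 < 0 → local maximum
  f''(5) = 1 > 0 → local minimum

Critical points: x = 4 (local maximum); x = 5 (local minimum)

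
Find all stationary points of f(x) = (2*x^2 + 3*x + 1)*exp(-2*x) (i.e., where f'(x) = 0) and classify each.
f'(x) = (-4*x^2 - 2*x + 1)*exp(-2*x)

Solve f'(x) = 0:
  f'(x) = (-4*x^2 - 2*x + 1)·exp(-2*x) and exp(-2*x) > 0 for every x, so f'(x) = 0 ⇔ -4*x^2 - 2*x + 1 = 0.
  4*x^2 + 2*x - 1 = 0 has no rational roots; quadratic formula: x = (-2 ± √20)/8.
  ⇒ x = -sqrt(5)/4 - 1/4 ≈ -0.8090, -1/4 + sqrt(5)/4 ≈ 0.3090

f''(x) = 4*(2*x^2 - x - 1)*exp(-2*x)
Second-derivative test at each critical point:
  f''(-0.8090) = 22.5537 > 0 → local minimum
  f''(0.3090) = -2.4105 < 0 → local maximum

Critical points: x = -sqrt(5)/4 - 1/4 ≈ -0.8090 (local minimum); x = -1/4 + sqrt(5)/4 ≈ 0.3090 (local maximum)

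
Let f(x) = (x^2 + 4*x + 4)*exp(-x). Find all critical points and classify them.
f'(x) = x*(-x - 2)*exp(-x)

Solve f'(x) = 0:
  f'(x) = (-x^2 - 2*x)·exp(-x) and exp(-x) > 0 for every x, so f'(x) = 0 ⇔ -x^2 - 2*x = 0.
  Factor: -x^2 - 2*x = -x*(x + 2) = 0.
  ⇒ x = -2, 0

f''(x) = (x^2 - 2)*exp(-x)
Second-derivative test at each critical point:
  f''(-2) = 14.7781 > 0 → local minimum
  f''(0) = -2 < 0 → local maximum

Critical points: x = -2 (local minimum); x = 0 (local maximum)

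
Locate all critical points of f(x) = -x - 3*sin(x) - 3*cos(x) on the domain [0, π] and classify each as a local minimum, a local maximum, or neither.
f'(x) = -3*sqrt(2)*cos(x + pi/4) - 1

Solve f'(x) = 0 on [0, π]:
  f'(x) = 0 ⇔ 3*sin(x) - 3*cos(x) = 1. Write the left side as R·cos(x + φ) with R = √((-3)² + (-3)²) = 3*sqrt(2), cos φ = -sqrt(2)/2, sin φ = -sqrt(2)/2; then cos(x + φ) = sqrt(2)/6. Solve for x and keep the solutions lying in [0, π].
  ⇒ x = atan((1 + sqrt(17))/(-1 + sqrt(17))) ≈ 1.0233

f''(x) = 3*sqrt(2)*sin(x + pi/4)
Second-derivative test at each critical point:
  f''(1.0233) = 4.1231 > 0 → local minimum

Critical points: x = atan((1 + sqrt(17))/(-1 + sqrt(17))) ≈ 1.0233 (local minimum)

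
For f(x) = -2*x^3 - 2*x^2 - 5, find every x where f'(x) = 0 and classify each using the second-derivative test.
f'(x) = 2*x*(-3*x - 2)

Solve f'(x) = 0:
  Factor: -6*x^2 - 4*x = -2*x*(3*x + 2) = 0.
  ⇒ x = -2/3, 0

f''(x) = -12*x - 4
Second-derivative test at each critical point:
  f''(-2/3) = 4 > 0 → local minimum
  f''(0) = -4 < 0 → local maximum

Critical points: x = -2/3 (local minimum); x = 0 (local maximum)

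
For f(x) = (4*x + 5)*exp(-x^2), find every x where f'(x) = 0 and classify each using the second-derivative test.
f'(x) = 2*(-x*(4*x + 5) + 2)*exp(-x^2)

Solve f'(x) = 0:
  f'(x) = (-8*x^2 - 10*x + 4)·exp(-x^2) and exp(-x^2) > 0 for every x, so f'(x) = 0 ⇔ -8*x^2 - 10*x + 4 = 0.
  Factor: -8*x^2 - 10*x + 4 = -2*(4*x^2 + 5*x - 2); 4*x^2 + 5*x - 2 = 0 has no rational roots; quadratic formula: x = (-5 ± √57)/8.
  ⇒ x = -sqrt(57)/8 - 5/8 ≈ -1.5687, -5/8 + sqrt(57)/8 ≈ 0.3187

f''(x) = 2*(2*x^2*(4*x + 5) - 12*x - 5)*exp(-x^2)
Second-derivative test at each critical point:
  f''(-1.5687) = 1.2889 > 0 → local minimum
  f''(0.3187) = -13.6411 < 0 → local maximum

Critical points: x = -sqrt(57)/8 - 5/8 ≈ -1.5687 (local minimum); x = -5/8 + sqrt(57)/8 ≈ 0.3187 (local maximum)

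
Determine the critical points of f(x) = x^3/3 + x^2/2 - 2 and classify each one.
f'(x) = x*(x + 1)

Solve f'(x) = 0:
  Factor: x^2 + x = x*(x + 1) = 0.
  ⇒ x = -1, 0

f''(x) = 2*x + 1
Second-derivative test at each critical point:
  f''(-1) = -1 < 0 → local maximum
  f''(0) = 1 > 0 → local minimum

Critical points: x = -1 (local maximum); x = 0 (local minimum)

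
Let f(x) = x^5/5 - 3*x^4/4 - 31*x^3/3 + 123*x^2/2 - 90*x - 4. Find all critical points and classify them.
f'(x) = x^4 - 3*x^3 - 31*x^2 + 123*x - 90

Solve f'(x) = 0:
  Factor: x^4 - 3*x^3 - 31*x^2 + 123*x - 90 = (x - 5)*(x - 3)*(x - 1)*(x + 6) = 0.
  ⇒ x = -6, 1, 3, 5

f''(x) = 4*x^3 - 9*x^2 - 62*x + 123
Second-derivative test at each critical point:
  f''(-6) = -693 < 0 → local maximum
  f''(1) = 56 > 0 → local minimum
  f''(3) = -36 < 0 → local maximum
  f''(5) = 88 > 0 → local minimum

Critical points: x = -6 (local maximum); x = 1 (local minimum); x = 3 (local maximum); x = 5 (local minimum)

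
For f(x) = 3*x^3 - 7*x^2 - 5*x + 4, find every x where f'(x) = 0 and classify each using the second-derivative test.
f'(x) = 9*x^2 - 14*x - 5

Solve f'(x) = 0:
  9*x^2 - 14*x - 5 = 0 has no rational roots; quadratic formula: x = (14 ± √376)/18.
  ⇒ x = 7/9 - sqrt(94)/9 ≈ -0.2995, 7/9 + sqrt(94)/9 ≈ 1.8550

f''(x) = 18*x - 14
Second-derivative test at each critical point:
  f''(-0.2995) = -19.3907 < 0 → local maximum
  f''(1.8550) = 19.3907 > 0 → local minimum

Critical points: x = 7/9 - sqrt(94)/9 ≈ -0.2995 (local maximum); x = 7/9 + sqrt(94)/9 ≈ 1.8550 (local minimum)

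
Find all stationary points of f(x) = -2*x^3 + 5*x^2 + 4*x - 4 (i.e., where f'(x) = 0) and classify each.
f'(x) = -6*x^2 + 10*x + 4

Solve f'(x) = 0:
  Factor: -6*x^2 + 10*x + 4 = -2*(x - 2)*(3*x + 1) = 0.
  ⇒ x = -1/3, 2

f''(x) = 10 - 12*x
Second-derivative test at each critical point:
  f''(-1/3) = 14 > 0 → local minimum
  f''(2) = -14 < 0 → local maximum

Critical points: x = -1/3 (local minimum); x = 2 (local maximum)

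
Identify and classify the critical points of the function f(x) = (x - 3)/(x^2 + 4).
f'(x) = (x^2 - 2*x*(x - 3) + 4)/(x^2 + 4)^2

Solve f'(x) = 0:
  f'(x) = -(x^2 - 6*x - 4)/(x^2 + 4)^2; the denominator is positive wherever f is defined, so f'(x) = 0 ⇔ -x^2 + 6*x + 4 = 0.
  x^2 - 6*x - 4 = 0 has no rational roots; quadratic formula: x = (6 ± √52)/2.
  ⇒ x = 3 - sqrt(13) ≈ -0.6056, 3 + sqrt(13) ≈ 6.6056

f''(x) = 2*(4*x^2*(x - 3) + 3*(1 - x)*(x^2 + 4))/(x^2 + 4)^3
Second-derivative test at each critical point:
  f''(-0.6056) = 0.3782 > 0 → local minimum
  f''(6.6056) = -0.0032 < 0 → local maximum

Critical points: x = 3 - sqrt(13) ≈ -0.6056 (local minimum); x = 3 + sqrt(13) ≈ 6.6056 (local maximum)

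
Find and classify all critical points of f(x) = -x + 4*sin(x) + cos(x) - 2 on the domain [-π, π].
f'(x) = -sin(x) + 4*cos(x) - 1

Solve f'(x) = 0 on [-π, π]:
  f'(x) = 0 ⇔ -sin(x) + 4*cos(x) = 1. Write the left side as R·cos(x + φ) with R = √(4² + 1²) = sqrt(17), cos φ = 4*sqrt(17)/17, sin φ = sqrt(17)/17; then cos(x + φ) = sqrt(17)/17. Solve for x and keep the solutions lying in [-π, π].
  ⇒ x = -pi/2 ≈ -1.5708, atan(15/8) ≈ 1.0808

f''(x) = -4*sin(x) - cos(x)
Second-derivative test at each critical point:
  f''(-1.5708) = 4 > 0 → local minimum
  f''(1.0808) = -4 < 0 → local maximum

Critical points: x = -pi/2 ≈ -1.5708 (local minimum); x = atan(15/8) ≈ 1.0808 (local maximum)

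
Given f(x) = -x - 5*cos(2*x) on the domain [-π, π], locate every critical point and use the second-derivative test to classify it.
f'(x) = 10*sin(2*x) - 1

Solve f'(x) = 0 on [-π, π]:
  f'(x) = 0 ⇔ sin(2*x) = 1/10, i.e. 2*x = arcsin(1/10) + 2nπ or 2*x = π − arcsin(1/10) + 2nπ; keep the solutions lying in [-π, π].
  ⇒ x = -pi + asin(1/10)/2 ≈ -3.0915, -pi/2 - asin(1/10)/2 ≈ -1.6209, asin(1/10)/2 ≈ 0.0501, -asin(1/10)/2 + pi/2 ≈ 1.5207

f''(x) = 20*cos(2*x)
Second-derivative test at each critical point:
  f''(-3.0915) = 19.8997 > 0 → local minimum
  f''(-1.6209) = -19.8997 < 0 → local maximum
  f''(0.0501) = 19.8997 > 0 → local minimum
  f''(1.5207) = -19.8997 < 0 → local maximum

Critical points: x = -pi + asin(1/10)/2 ≈ -3.0915 (local minimum); x = -pi/2 - asin(1/10)/2 ≈ -1.6209 (local maximum); x = asin(1/10)/2 ≈ 0.0501 (local minimum); x = -asin(1/10)/2 + pi/2 ≈ 1.5207 (local maximum)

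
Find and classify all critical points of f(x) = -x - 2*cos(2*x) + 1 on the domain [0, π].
f'(x) = 4*sin(2*x) - 1

Solve f'(x) = 0 on [0, π]:
  f'(x) = 0 ⇔ sin(2*x) = 1/4, i.e. 2*x = arcsin(1/4) + 2nπ or 2*x = π − arcsin(1/4) + 2nπ; keep the solutions lying in [0, π].
  ⇒ x = asin(1/4)/2 ≈ 0.1263, -asin(1/4)/2 + pi/2 ≈ 1.4445

f''(x) = 8*cos(2*x)
Second-derivative test at each critical point:
  f''(0.1263) = 7.7460 > 0 → local minimum
  f''(1.4445) = -7.7460 < 0 → local maximum

Critical points: x = asin(1/4)/2 ≈ 0.1263 (local minimum); x = -asin(1/4)/2 + pi/2 ≈ 1.4445 (local maximum)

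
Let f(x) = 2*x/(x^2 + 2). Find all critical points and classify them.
f'(x) = 2*(2 - x^2)/(x^4 + 4*x^2 + 4)

Solve f'(x) = 0:
  f'(x) = -2*(x^2 - 2)/(x^2 + 2)^2; the denominator is positive wherever f is defined, so f'(x) = 0 ⇔ 4 - 2*x^2 = 0.
  Factor: 4 - 2*x^2 = -2*(x^2 - 2); x^2 - 2 = 0 has no rational roots; quadratic formula: x = (0 ± √8)/2.
  ⇒ x = -sqrt(2) ≈ -1.4142, sqrt(2) ≈ 1.4142

f''(x) = 4*x*(x^2 - 6)/(x^2 + 2)^3
Second-derivative test at each critical point:
  f''(-1.4142) = 0.3536 > 0 → local minimum
  f''(1.4142) = -0.3536 < 0 → local maximum

Critical points: x = -sqrt(2) ≈ -1.4142 (local minimum); x = sqrt(2) ≈ 1.4142 (local maximum)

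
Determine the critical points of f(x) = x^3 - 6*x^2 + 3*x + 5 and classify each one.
f'(x) = 3*x^2 - 12*x + 3

Solve f'(x) = 0:
  Factor: 3*x^2 - 12*x + 3 = 3*(x^2 - 4*x + 1); x^2 - 4*x + 1 = 0 has no rational roots; quadratic formula: x = (4 ± √12)/2.
  ⇒ x = 2 - sqrt(3) ≈ 0.2679, sqrt(3) + 2 ≈ 3.7321

f''(x) = 6*x - 12
Second-derivative test at each critical point:
  f''(0.2679) = -10.3923 < 0 → local maximum
  f''(3.7321) = 10.3923 > 0 → local minimum

Critical points: x = 2 - sqrt(3) ≈ 0.2679 (local maximum); x = sqrt(3) + 2 ≈ 3.7321 (local minimum)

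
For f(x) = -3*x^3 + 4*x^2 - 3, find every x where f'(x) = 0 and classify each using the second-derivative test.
f'(x) = x*(8 - 9*x)

Solve f'(x) = 0:
  Factor: -9*x^2 + 8*x = -x*(9*x - 8) = 0.
  ⇒ x = 0, 8/9

f''(x) = 8 - 18*x
Second-derivative test at each critical point:
  f''(0) = 8 > 0 → local minimum
  f''(8/9) = -8 < 0 → local maximum

Critical points: x = 0 (local minimum); x = 8/9 (local maximum)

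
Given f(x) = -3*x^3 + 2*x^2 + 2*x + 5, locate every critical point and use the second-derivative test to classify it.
f'(x) = -9*x^2 + 4*x + 2

Solve f'(x) = 0:
  9*x^2 - 4*x - 2 = 0 has no rational roots; quadratic formula: x = (4 ± √88)/18.
  ⇒ x = 2/9 - sqrt(22)/9 ≈ -0.2989, 2/9 + sqrt(22)/9 ≈ 0.7434

f''(x) = 4 - 18*x
Second-derivative test at each critical point:
  f''(-0.2989) = 9.3808 > 0 → local minimum
  f''(0.7434) = -9.3808 < 0 → local maximum

Critical points: x = 2/9 - sqrt(22)/9 ≈ -0.2989 (local minimum); x = 2/9 + sqrt(22)/9 ≈ 0.7434 (local maximum)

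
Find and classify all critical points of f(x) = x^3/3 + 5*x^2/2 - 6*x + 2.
f'(x) = x^2 + 5*x - 6

Solve f'(x) = 0:
  Factor: x^2 + 5*x - 6 = (x - 1)*(x + 6) = 0.
  ⇒ x = -6, 1

f''(x) = 2*x + 5
Second-derivative test at each critical point:
  f''(-6) = -7 < 0 → local maximum
  f''(1) = 7 > 0 → local minimum

Critical points: x = -6 (local maximum); x = 1 (local minimum)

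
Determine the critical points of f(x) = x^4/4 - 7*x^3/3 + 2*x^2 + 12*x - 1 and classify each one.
f'(x) = x^3 - 7*x^2 + 4*x + 12

Solve f'(x) = 0:
  Factor: x^3 - 7*x^2 + 4*x + 12 = (x - 6)*(x - 2)*(x + 1) = 0.
  ⇒ x = -1, 2, 6

f''(x) = 3*x^2 - 14*x + 4
Second-derivative test at each critical point:
  f''(-1) = 21 > 0 → local minimum
  f''(2) = -12 < 0 → local maximum
  f''(6) = 28 > 0 → local minimum

Critical points: x = -1 (local minimum); x = 2 (local maximum); x = 6 (local minimum)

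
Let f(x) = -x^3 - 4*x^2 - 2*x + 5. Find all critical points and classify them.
f'(x) = -3*x^2 - 8*x - 2

Solve f'(x) = 0:
  3*x^2 + 8*x + 2 = 0 has no rational roots; quadratic formula: x = (-8 ± √40)/6.
  ⇒ x = -4/3 - sqrt(10)/3 ≈ -2.3874, -4/3 + sqrt(10)/3 ≈ -0.2792

f''(x) = -6*x - 8
Second-derivative test at each critical point:
  f''(-2.3874) = 6.3246 > 0 → local minimum
  f''(-0.2792) = -6.3246 < 0 → local maximum

Critical points: x = -4/3 - sqrt(10)/3 ≈ -2.3874 (local minimum); x = -4/3 + sqrt(10)/3 ≈ -0.2792 (local maximum)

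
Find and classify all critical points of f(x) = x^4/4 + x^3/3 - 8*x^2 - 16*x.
f'(x) = x^3 + x^2 - 16*x - 16

Solve f'(x) = 0:
  Factor: x^3 + x^2 - 16*x - 16 = (x - 4)*(x + 1)*(x + 4) = 0.
  ⇒ x = -4, -1, 4

f''(x) = 3*x^2 + 2*x - 16
Second-derivative test at each critical point:
  f''(-4) = 24 > 0 → local minimum
  f''(-1) = -15 < 0 → local maximum
  f''(4) = 40 > 0 → local minimum

Critical points: x = -4 (local minimum); x = -1 (local maximum); x = 4 (local minimum)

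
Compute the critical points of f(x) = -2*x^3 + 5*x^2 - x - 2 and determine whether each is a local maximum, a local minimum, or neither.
f'(x) = -6*x^2 + 10*x - 1

Solve f'(x) = 0:
  6*x^2 - 10*x + 1 = 0 has no rational roots; quadratic formula: x = (10 ± √76)/12.
  ⇒ x = 5/6 - sqrt(19)/6 ≈ 0.1069, sqrt(19)/6 + 5/6 ≈ 1.5598

f''(x) = 10 - 12*x
Second-derivative test at each critical point:
  f''(0.1069) = 8.7178 > 0 → local minimum
  f''(1.5598) = -8.7178 < 0 → local maximum

Critical points: x = 5/6 - sqrt(19)/6 ≈ 0.1069 (local minimum); x = sqrt(19)/6 + 5/6 ≈ 1.5598 (local maximum)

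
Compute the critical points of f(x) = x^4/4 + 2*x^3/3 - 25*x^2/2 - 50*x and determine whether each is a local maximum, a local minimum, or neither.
f'(x) = x^3 + 2*x^2 - 25*x - 50

Solve f'(x) = 0:
  Factor: x^3 + 2*x^2 - 25*x - 50 = (x - 5)*(x + 2)*(x + 5) = 0.
  ⇒ x = -5, -2, 5

f''(x) = 3*x^2 + 4*x - 25
Second-derivative test at each critical point:
  f''(-5) = 30 > 0 → local minimum
  f''(-2) = -21 < 0 → local maximum
  f''(5) = 70 > 0 → local minimum

Critical points: x = -5 (local minimum); x = -2 (local maximum); x = 5 (local minimum)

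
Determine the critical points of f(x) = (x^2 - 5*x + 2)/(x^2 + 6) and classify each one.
f'(x) = (5*x^2 + 8*x - 30)/(x^4 + 12*x^2 + 36)

Solve f'(x) = 0:
  f'(x) = (5*x^2 + 8*x - 30)/(x^2 + 6)^2; the denominator is positive wherever f is defined, so f'(x) = 0 ⇔ 5*x^2 + 8*x - 30 = 0.
  5*x^2 + 8*x - 30 = 0 has no rational roots; quadratic formula: x = (-8 ± √664)/10.
  ⇒ x = -sqrt(166)/5 - 4/5 ≈ -3.3768, -4/5 + sqrt(166)/5 ≈ 1.7768

f''(x) = 2*(-5*x^3 - 12*x^2 + 90*x + 24)/(x^6 + 18*x^4 + 108*x^2 + 216)
Second-derivative test at each critical point:
  f''(-3.3768) = -0.0851 < 0 → local maximum
  f''(1.7768) = 0.3073 > 0 → local minimum

Critical points: x = -sqrt(166)/5 - 4/5 ≈ -3.3768 (local maximum); x = -4/5 + sqrt(166)/5 ≈ 1.7768 (local minimum)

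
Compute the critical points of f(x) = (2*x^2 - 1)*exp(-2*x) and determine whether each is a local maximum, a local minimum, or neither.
f'(x) = 2*(-2*x^2 + 2*x + 1)*exp(-2*x)

Solve f'(x) = 0:
  f'(x) = (-4*x^2 + 4*x + 2)·exp(-2*x) and exp(-2*x) > 0 for every x, so f'(x) = 0 ⇔ -4*x^2 + 4*x + 2 = 0.
  Factor: -4*x^2 + 4*x + 2 = -2*(2*x^2 - 2*x - 1); 2*x^2 - 2*x - 1 = 0 has no rational roots; quadratic formula: x = (2 ± √12)/4.
  ⇒ x = 1/2 - sqrt(3)/2 ≈ -0.3660, 1/2 + sqrt(3)/2 ≈ 1.3660

f''(x) = 8*x*(x - 2)*exp(-2*x)
Second-derivative test at each critical point:
  f''(-0.3660) = 14.4061 > 0 → local minimum
  f''(1.3660) = -0.4509 < 0 → local maximum

Critical points: x = 1/2 - sqrt(3)/2 ≈ -0.3660 (local minimum); x = 1/2 + sqrt(3)/2 ≈ 1.3660 (local maximum)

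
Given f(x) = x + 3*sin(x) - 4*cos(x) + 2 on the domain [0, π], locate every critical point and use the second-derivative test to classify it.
f'(x) = 4*sin(x) + 3*cos(x) + 1

Solve f'(x) = 0 on [0, π]:
  f'(x) = 0 ⇔ 4*sin(x) + 3*cos(x) = -1. Write the left side as R·cos(x + φ) with R = √(3² + (-4)²) = 5, cos φ = 3/5, sin φ = -4/5; then cos(x + φ) = -1/5. Solve for x and keep the solutions lying in [0, π].
  ⇒ x = atan((-4 + 6*sqrt(6))/(-8*sqrt(6) - 3)) + pi ≈ 2.6994

f''(x) = -3*sin(x) + 4*cos(x)
Second-derivative test at each critical point:
  f''(2.6994) = -4.8990 < 0 → local maximum

Critical points: x = atan((-4 + 6*sqrt(6))/(-8*sqrt(6) - 3)) + pi ≈ 2.6994 (local maximum)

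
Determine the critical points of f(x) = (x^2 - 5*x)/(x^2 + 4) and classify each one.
f'(x) = (5*x^2 + 8*x - 20)/(x^4 + 8*x^2 + 16)

Solve f'(x) = 0:
  f'(x) = (5*x^2 + 8*x - 20)/(x^2 + 4)^2; the denominator is positive wherever f is defined, so f'(x) = 0 ⇔ 5*x^2 + 8*x - 20 = 0.
  5*x^2 + 8*x - 20 = 0 has no rational roots; quadratic formula: x = (-8 ± √464)/10.
  ⇒ x = -2*sqrt(29)/5 - 4/5 ≈ -2.9541, -4/5 + 2*sqrt(29)/5 ≈ 1.3541

f''(x) = 2*(-5*x^3 - 12*x^2 + 60*x + 16)/(x^6 + 12*x^4 + 48*x^2 + 64)
Second-derivative test at each critical point:
  f''(-2.9541) = -0.1330 < 0 → local maximum
  f''(1.3541) = 0.6330 > 0 → local minimum

Critical points: x = -2*sqrt(29)/5 - 4/5 ≈ -2.9541 (local maximum); x = -4/5 + 2*sqrt(29)/5 ≈ 1.3541 (local minimum)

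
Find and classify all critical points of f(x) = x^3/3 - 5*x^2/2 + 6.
f'(x) = x*(x - 5)

Solve f'(x) = 0:
  Factor: x^2 - 5*x = x*(x - 5) = 0.
  ⇒ x = 0, 5

f''(x) = 2*x - 5
Second-derivative test at each critical point:
  f''(0) = -5 < 0 → local maximum
  f''(5) = 5 > 0 → local minimum

Critical points: x = 0 (local maximum); x = 5 (local minimum)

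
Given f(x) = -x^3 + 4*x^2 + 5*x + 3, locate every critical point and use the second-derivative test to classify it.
f'(x) = -3*x^2 + 8*x + 5

Solve f'(x) = 0:
  3*x^2 - 8*x - 5 = 0 has no rational roots; quadratic formula: x = (8 ± √124)/6.
  ⇒ x = 4/3 - sqrt(31)/3 ≈ -0.5226, 4/3 + sqrt(31)/3 ≈ 3.1893

f''(x) = 8 - 6*x
Second-derivative test at each critical point:
  f''(-0.5226) = 11.1355 > 0 → local minimum
  f''(3.1893) = -11.1355 < 0 → local maximum

Critical points: x = 4/3 - sqrt(31)/3 ≈ -0.5226 (local minimum); x = 4/3 + sqrt(31)/3 ≈ 3.1893 (local maximum)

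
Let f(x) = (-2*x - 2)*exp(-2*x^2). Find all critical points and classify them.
f'(x) = 2*(4*x*(x + 1) - 1)*exp(-2*x^2)

Solve f'(x) = 0:
  f'(x) = (8*x^2 + 8*x - 2)·exp(-2*x^2) and exp(-2*x^2) > 0 for every x, so f'(x) = 0 ⇔ 8*x^2 + 8*x - 2 = 0.
  Factor: 8*x^2 + 8*x - 2 = 2*(4*x^2 + 4*x - 1); 4*x^2 + 4*x - 1 = 0 has no rational roots; quadratic formula: x = (-4 ± √32)/8.
  ⇒ x = -sqrt(2)/2 - 1/2 ≈ -1.2071, -1/2 + sqrt(2)/2 ≈ 0.2071

f''(x) = 8*(-4*x^2*(x + 1) + 3*x + 1)*exp(-2*x^2)
Second-derivative test at each critical point:
  f''(-1.2071) = -0.6137 < 0 → local maximum
  f''(0.2071) = 10.3836 > 0 → local minimum

Critical points: x = -sqrt(2)/2 - 1/2 ≈ -1.2071 (local maximum); x = -1/2 + sqrt(2)/2 ≈ 0.2071 (local minimum)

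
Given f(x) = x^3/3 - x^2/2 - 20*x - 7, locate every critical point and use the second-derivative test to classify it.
f'(x) = x^2 - x - 20

Solve f'(x) = 0:
  Factor: x^2 - x - 20 = (x - 5)*(x + 4) = 0.
  ⇒ x = -4, 5

f''(x) = 2*x - 1
Second-derivative test at each critical point:
  f''(-4) = -9 < 0 → local maximum
  f''(5) = 9 > 0 → local minimum

Critical points: x = -4 (local maximum); x = 5 (local minimum)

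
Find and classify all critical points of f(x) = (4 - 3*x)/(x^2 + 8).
f'(x) = (3*x^2 - 8*x - 24)/(x^4 + 16*x^2 + 64)

Solve f'(x) = 0:
  f'(x) = (3*x^2 - 8*x - 24)/(x^2 + 8)^2; the denominator is positive wherever f is defined, so f'(x) = 0 ⇔ 3*x^2 - 8*x - 24 = 0.
  3*x^2 - 8*x - 24 = 0 has no rational roots; quadratic formula: x = (8 ± √352)/6.
  ⇒ x = 4/3 - 2*sqrt(22)/3 ≈ -1.7936, 4/3 + 2*sqrt(22)/3 ≈ 4.4603

f''(x) = 2*(4*x^2*(4 - 3*x) + (9*x - 4)*(x^2 + 8))/(x^2 + 8)^3
Second-derivative test at each critical point:
  f''(-1.7936) = -0.1491 < 0 → local maximum
  f''(4.4603) = 0.0241 > 0 → local minimum

Critical points: x = 4/3 - 2*sqrt(22)/3 ≈ -1.7936 (local maximum); x = 4/3 + 2*sqrt(22)/3 ≈ 4.4603 (local minimum)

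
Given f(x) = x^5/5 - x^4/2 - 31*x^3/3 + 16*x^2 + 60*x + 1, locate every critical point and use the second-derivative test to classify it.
f'(x) = x^4 - 2*x^3 - 31*x^2 + 32*x + 60

Solve f'(x) = 0:
  Factor: x^4 - 2*x^3 - 31*x^2 + 32*x + 60 = (x - 6)*(x - 2)*(x + 1)*(x + 5) = 0.
  ⇒ x = -5, -1, 2, 6

f''(x) = 4*x^3 - 6*x^2 - 62*x + 32
Second-derivative test at each critical point:
  f''(-5) = -308 < 0 → local maximum
  f''(-1) = 84 > 0 → local minimum
  f''(2) = -84 < 0 → local maximum
  f''(6) = 308 > 0 → local minimum

Critical points: x = -5 (local maximum); x = -1 (local minimum); x = 2 (local maximum); x = 6 (local minimum)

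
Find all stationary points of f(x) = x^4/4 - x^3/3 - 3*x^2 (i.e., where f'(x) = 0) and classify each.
f'(x) = x*(x^2 - x - 6)

Solve f'(x) = 0:
  Factor: x^3 - x^2 - 6*x = x*(x - 3)*(x + 2) = 0.
  ⇒ x = -2, 0, 3

f''(x) = 3*x^2 - 2*x - 6
Second-derivative test at each critical point:
  f''(-2) = 10 > 0 → local minimum
  f''(0) = -6 < 0 → local maximum
  f''(3) = 15 > 0 → local minimum

Critical points: x = -2 (local minimum); x = 0 (local maximum); x = 3 (local minimum)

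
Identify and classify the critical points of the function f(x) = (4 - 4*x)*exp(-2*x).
f'(x) = 4*(2*x - 3)*exp(-2*x)

Solve f'(x) = 0:
  f'(x) = (8*x - 12)·exp(-2*x) and exp(-2*x) > 0 for every x, so f'(x) = 0 ⇔ 8*x - 12 = 0.
  Factor: 8*x - 12 = 4*(2*x - 3) = 0.
  ⇒ x = 3/2

f''(x) = 16*(2 - x)*exp(-2*x)
Second-derivative test at each critical point:
  f''(3/2) = 0.3983 > 0 → local minimum

Critical points: x = 3/2 (local minimum)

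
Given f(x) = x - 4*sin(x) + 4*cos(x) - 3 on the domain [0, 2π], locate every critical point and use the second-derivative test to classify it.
f'(x) = -4*sqrt(2)*sin(x + pi/4) + 1

Solve f'(x) = 0 on [0, 2π]:
  f'(x) = 0 ⇔ -4*sin(x) - 4*cos(x) = -1. Write the left side as R·cos(x + φ) with R = √((-4)² + 4²) = 4*sqrt(2), cos φ = -sqrt(2)/2, sin φ = sqrt(2)/2; then cos(x + φ) = -sqrt(2)/8. Solve for x and keep the solutions lying in [0, 2π].
  ⇒ x = atan((1 + sqrt(31))/(1 - sqrt(31))) + pi ≈ 2.1785, atan((1 - sqrt(31))/(1 + sqrt(31))) + 2*pi ≈ 5.6755

f''(x) = -4*sqrt(2)*cos(x + pi/4)
Second-derivative test at each critical point:
  f''(2.1785) = 5.5678 > 0 → local minimum
  f''(5.6755) = -5.5678 < 0 → local maximum

Critical points: x = atan((1 + sqrt(31))/(1 - sqrt(31))) + pi ≈ 2.1785 (local minimum); x = atan((1 - sqrt(31))/(1 + sqrt(31))) + 2*pi ≈ 5.6755 (local maximum)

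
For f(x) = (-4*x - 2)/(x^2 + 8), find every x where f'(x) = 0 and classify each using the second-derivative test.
f'(x) = 4*(x^2 + x - 8)/(x^4 + 16*x^2 + 64)

Solve f'(x) = 0:
  f'(x) = 4*(x^2 + x - 8)/(x^2 + 8)^2; the denominator is positive wherever f is defined, so f'(x) = 0 ⇔ 4*x^2 + 4*x - 32 = 0.
  Factor: 4*x^2 + 4*x - 32 = 4*(x^2 + x - 8); x^2 + x - 8 = 0 has no rational roots; quadratic formula: x = (-1 ± √33)/2.
  ⇒ x = -sqrt(33)/2 - 1/2 ≈ -3.3723, -1/2 + sqrt(33)/2 ≈ 2.3723

f''(x) = 4*(-4*x^2*(2*x + 1) + (6*x + 1)*(x^2 + 8))/(x^2 + 8)^3
Second-derivative test at each critical point:
  f''(-3.3723) = -0.0612 < 0 → local maximum
  f''(2.3723) = 0.1237 > 0 → local minimum

Critical points: x = -sqrt(33)/2 - 1/2 ≈ -3.3723 (local maximum); x = -1/2 + sqrt(33)/2 ≈ 2.3723 (local minimum)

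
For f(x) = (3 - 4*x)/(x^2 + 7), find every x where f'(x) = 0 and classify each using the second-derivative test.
f'(x) = 2*(2*x^2 - 3*x - 14)/(x^4 + 14*x^2 + 49)

Solve f'(x) = 0:
  f'(x) = 2*(x + 2)*(2*x - 7)/(x^2 + 7)^2; the denominator is positive wherever f is defined, so f'(x) = 0 ⇔ 4*x^2 - 6*x - 28 = 0.
  Factor: 4*x^2 - 6*x - 28 = 2*(x + 2)*(2*x - 7) = 0.
  ⇒ x = -2, 7/2

f''(x) = 2*(4*x^2*(3 - 4*x) + 3*(4*x - 1)*(x^2 + 7))/(x^2 + 7)^3
Second-derivative test at each critical point:
  f''(-2) = -2/11 < 0 → local maximum
  f''(7/2) = 32/539 > 0 → local minimum

Critical points: x = -2 (local maximum); x = 7/2 (local minimum)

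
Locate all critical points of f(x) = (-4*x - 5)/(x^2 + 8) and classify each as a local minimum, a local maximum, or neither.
f'(x) = 2*(2*x^2 + 5*x - 16)/(x^4 + 16*x^2 + 64)

Solve f'(x) = 0:
  f'(x) = 2*(2*x^2 + 5*x - 16)/(x^2 + 8)^2; the denominator is positive wherever f is defined, so f'(x) = 0 ⇔ 4*x^2 + 10*x - 32 = 0.
  Factor: 4*x^2 + 10*x - 32 = 2*(2*x^2 + 5*x - 16); 2*x^2 + 5*x - 16 = 0 has no rational roots; quadratic formula: x = (-5 ± √153)/4.
  ⇒ x = -3*sqrt(17)/4 - 5/4 ≈ -4.3423, -5/4 + 3*sqrt(17)/4 ≈ 1.8423

f''(x) = 2*(-4*x^2*(4*x + 5) + (12*x + 5)*(x^2 + 8))/(x^2 + 8)^3
Second-derivative test at each critical point:
  f''(-4.3423) = -0.0343 < 0 → local maximum
  f''(1.8423) = 0.1906 > 0 → local minimum

Critical points: x = -3*sqrt(17)/4 - 5/4 ≈ -4.3423 (local maximum); x = -5/4 + 3*sqrt(17)/4 ≈ 1.8423 (local minimum)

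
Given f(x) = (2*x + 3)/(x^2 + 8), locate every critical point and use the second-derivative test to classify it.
f'(x) = 2*(-x^2 - 3*x + 8)/(x^4 + 16*x^2 + 64)

Solve f'(x) = 0:
  f'(x) = -2*(x^2 + 3*x - 8)/(x^2 + 8)^2; the denominator is positive wherever f is defined, so f'(x) = 0 ⇔ -2*x^2 - 6*x + 16 = 0.
  Factor: -2*x^2 - 6*x + 16 = -2*(x^2 + 3*x - 8); x^2 + 3*x - 8 = 0 has no rational roots; quadratic formula: x = (-3 ± √41)/2.
  ⇒ x = -sqrt(41)/2 - 3/2 ≈ -4.7016, -3/2 + sqrt(41)/2 ≈ 1.7016

f''(x) = 2*(4*x^2*(2*x + 3) - 3*(2*x + 1)*(x^2 + 8))/(x^2 + 8)^3
Second-derivative test at each critical point:
  f''(-4.7016) = 0.0141 > 0 → local minimum
  f''(1.7016) = -0.1079 < 0 → local maximum

Critical points: x = -sqrt(41)/2 - 3/2 ≈ -4.7016 (local minimum); x = -3/2 + sqrt(41)/2 ≈ 1.7016 (local maximum)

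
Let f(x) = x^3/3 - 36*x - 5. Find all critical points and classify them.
f'(x) = x^2 - 36

Solve f'(x) = 0:
  Factor: x^2 - 36 = (x - 6)*(x + 6) = 0.
  ⇒ x = -6, 6

f''(x) = 2*x
Second-derivative test at each critical point:
  f''(-6) = -12 < 0 → local maximum
  f''(6) = 12 > 0 → local minimum

Critical points: x = -6 (local maximum); x = 6 (local minimum)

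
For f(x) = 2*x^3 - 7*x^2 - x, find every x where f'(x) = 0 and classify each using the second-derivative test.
f'(x) = 6*x^2 - 14*x - 1

Solve f'(x) = 0:
  6*x^2 - 14*x - 1 = 0 has no rational roots; quadratic formula: x = (14 ± √220)/12.
  ⇒ x = 7/6 - sqrt(55)/6 ≈ -0.0694, 7/6 + sqrt(55)/6 ≈ 2.4027

f''(x) = 12*x - 14
Second-derivative test at each critical point:
  f''(-0.0694) = -14.8324 < 0 → local maximum
  f''(2.4027) = 14.8324 > 0 → local minimum

Critical points: x = 7/6 - sqrt(55)/6 ≈ -0.0694 (local maximum); x = 7/6 + sqrt(55)/6 ≈ 2.4027 (local minimum)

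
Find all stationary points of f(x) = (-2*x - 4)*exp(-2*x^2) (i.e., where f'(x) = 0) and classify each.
f'(x) = 2*(4*x*(x + 2) - 1)*exp(-2*x^2)

Solve f'(x) = 0:
  f'(x) = (8*x^2 + 16*x - 2)·exp(-2*x^2) and exp(-2*x^2) > 0 for every x, so f'(x) = 0 ⇔ 8*x^2 + 16*x - 2 = 0.
  Factor: 8*x^2 + 16*x - 2 = 2*(4*x^2 + 8*x - 1); 4*x^2 + 8*x - 1 = 0 has no rational roots; quadratic formula: x = (-8 ± √80)/8.
  ⇒ x = -sqrt(5)/2 - 1 ≈ -2.1180, -1 + sqrt(5)/2 ≈ 0.1180

f''(x) = 8*(-4*x^2*(x + 2) + 3*x + 2)*exp(-2*x^2)
Second-derivative test at each critical point:
  f''(-2.1180) = -0.0023 < 0 → local maximum
  f''(0.1180) = 17.3970 > 0 → local minimum

Critical points: x = -sqrt(5)/2 - 1 ≈ -2.1180 (local maximum); x = -1 + sqrt(5)/2 ≈ 0.1180 (local minimum)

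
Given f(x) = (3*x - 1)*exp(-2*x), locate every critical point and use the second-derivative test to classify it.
f'(x) = (5 - 6*x)*exp(-2*x)

Solve f'(x) = 0:
  f'(x) = (5 - 6*x)·exp(-2*x) and exp(-2*x) > 0 for every x, so f'(x) = 0 ⇔ 5 - 6*x = 0.
  5 - 6*x = 0.
  ⇒ x = 5/6

f''(x) = 4*(3*x - 4)*exp(-2*x)
Second-derivative test at each critical point:
  f''(5/6) = -1.1333 < 0 → local maximum

Critical points: x = 5/6 (local maximum)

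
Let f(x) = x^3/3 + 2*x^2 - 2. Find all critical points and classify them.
f'(x) = x*(x + 4)

Solve f'(x) = 0:
  Factor: x^2 + 4*x = x*(x + 4) = 0.
  ⇒ x = -4, 0

f''(x) = 2*x + 4
Second-derivative test at each critical point:
  f''(-4) = -4 < 0 → local maximum
  f''(0) = 4 > 0 → local minimum

Critical points: x = -4 (local maximum); x = 0 (local minimum)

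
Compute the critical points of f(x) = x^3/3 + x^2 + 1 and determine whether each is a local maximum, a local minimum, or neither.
f'(x) = x*(x + 2)

Solve f'(x) = 0:
  Factor: x^2 + 2*x = x*(x + 2) = 0.
  ⇒ x = -2, 0

f''(x) = 2*x + 2
Second-derivative test at each critical point:
  f''(-2) = -2 < 0 → local maximum
  f''(0) = 2 > 0 → local minimum

Critical points: x = -2 (local maximum); x = 0 (local minimum)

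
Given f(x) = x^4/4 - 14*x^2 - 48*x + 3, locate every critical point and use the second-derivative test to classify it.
f'(x) = x^3 - 28*x - 48

Solve f'(x) = 0:
  Factor: x^3 - 28*x - 48 = (x - 6)*(x + 2)*(x + 4) = 0.
  ⇒ x = -4, -2, 6

f''(x) = 3*x^2 - 28
Second-derivative test at each critical point:
  f''(-4) = 20 > 0 → local minimum
  f''(-2) = -16 < 0 → local maximum
  f''(6) = 80 > 0 → local minimum

Critical points: x = -4 (local minimum); x = -2 (local maximum); x = 6 (local minimum)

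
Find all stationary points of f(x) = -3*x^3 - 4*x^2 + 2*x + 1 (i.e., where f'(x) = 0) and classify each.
f'(x) = -9*x^2 - 8*x + 2

Solve f'(x) = 0:
  9*x^2 + 8*x - 2 = 0 has no rational roots; quadratic formula: x = (-8 ± √136)/18.
  ⇒ x = -sqrt(34)/9 - 4/9 ≈ -1.0923, -4/9 + sqrt(34)/9 ≈ 0.2034

f''(x) = -18*x - 8
Second-derivative test at each critical point:
  f''(-1.0923) = 11.6619 > 0 → local minimum
  f''(0.2034) = -11.6619 < 0 → local maximum

Critical points: x = -sqrt(34)/9 - 4/9 ≈ -1.0923 (local minimum); x = -4/9 + sqrt(34)/9 ≈ 0.2034 (local maximum)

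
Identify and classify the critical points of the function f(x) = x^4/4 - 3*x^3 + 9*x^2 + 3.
f'(x) = x*(x^2 - 9*x + 18)

Solve f'(x) = 0:
  Factor: x^3 - 9*x^2 + 18*x = x*(x - 6)*(x - 3) = 0.
  ⇒ x = 0, 3, 6

f''(x) = 3*x^2 - 18*x + 18
Second-derivative test at each critical point:
  f''(0) = 18 > 0 → local minimum
  f''(3) = -9 < 0 → local maximum
  f''(6) = 18 > 0 → local minimum

Critical points: x = 0 (local minimum); x = 3 (local maximum); x = 6 (local minimum)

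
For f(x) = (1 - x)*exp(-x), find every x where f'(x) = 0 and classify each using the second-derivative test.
f'(x) = (x - 2)*exp(-x)

Solve f'(x) = 0:
  f'(x) = (x - 2)·exp(-x) and exp(-x) > 0 for every x, so f'(x) = 0 ⇔ x - 2 = 0.
  x - 2 = 0.
  ⇒ x = 2

f''(x) = (3 - x)*exp(-x)
Second-derivative test at each critical point:
  f''(2) = 0.1353 > 0 → local minimum

Critical points: x = 2 (local minimum)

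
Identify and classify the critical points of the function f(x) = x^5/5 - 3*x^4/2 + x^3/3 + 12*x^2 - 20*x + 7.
f'(x) = x^4 - 6*x^3 + x^2 + 24*x - 20

Solve f'(x) = 0:
  Factor: x^4 - 6*x^3 + x^2 + 24*x - 20 = (x - 5)*(x - 2)*(x - 1)*(x + 2) = 0.
  ⇒ x = -2, 1, 2, 5

f''(x) = 4*x^3 - 18*x^2 + 2*x + 24
Second-derivative test at each critical point:
  f''(-2) = -84 < 0 → local maximum
  f''(1) = 12 > 0 → local minimum
  f''(2) = -12 < 0 → local maximum
  f''(5) = 84 > 0 → local minimum

Critical points: x = -2 (local maximum); x = 1 (local minimum); x = 2 (local maximum); x = 5 (local minimum)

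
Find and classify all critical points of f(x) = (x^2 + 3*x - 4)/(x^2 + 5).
f'(x) = 3*(-x^2 + 6*x + 5)/(x^4 + 10*x^2 + 25)

Solve f'(x) = 0:
  f'(x) = -3*(x^2 - 6*x - 5)/(x^2 + 5)^2; the denominator is positive wherever f is defined, so f'(x) = 0 ⇔ -3*x^2 + 18*x + 15 = 0.
  Factor: -3*x^2 + 18*x + 15 = -3*(x^2 - 6*x - 5); x^2 - 6*x - 5 = 0 has no rational roots; quadratic formula: x = (6 ± √56)/2.
  ⇒ x = 3 - sqrt(14) ≈ -0.7417, 3 + sqrt(14) ≈ 6.7417

f''(x) = 6*(x^3 - 9*x^2 - 15*x + 15)/(x^6 + 15*x^4 + 75*x^2 + 125)
Second-derivative test at each critical point:
  f''(-0.7417) = 0.7288 > 0 → local minimum
  f''(6.7417) = -0.0088 < 0 → local maximum

Critical points: x = 3 - sqrt(14) ≈ -0.7417 (local minimum); x = 3 + sqrt(14) ≈ 6.7417 (local maximum)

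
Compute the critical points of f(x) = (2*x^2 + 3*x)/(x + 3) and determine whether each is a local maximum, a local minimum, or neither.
f'(x) = (2*x^2 + 12*x + 9)/(x^2 + 6*x + 9)

Solve f'(x) = 0:
  f'(x) = (2*x^2 + 12*x + 9)/(x + 3)^2; the denominator is positive wherever f is defined, so f'(x) = 0 ⇔ 2*x^2 + 12*x + 9 = 0.
  2*x^2 + 12*x + 9 = 0 has no rational roots; quadratic formula: x = (-12 ± √72)/4.
  ⇒ x = -3 - 3*sqrt(2)/2 ≈ -5.1213, -3 + 3*sqrt(2)/2 ≈ -0.8787

f''(x) = 18/(x^3 + 9*x^2 + 27*x + 27)
Second-derivative test at each critical point:
  f''(-5.1213) = -1.8856 < 0 → local maximum
  f''(-0.8787) = 1.8856 > 0 → local minimum

Critical points: x = -3 - 3*sqrt(2)/2 ≈ -5.1213 (local maximum); x = -3 + 3*sqrt(2)/2 ≈ -0.8787 (local minimum)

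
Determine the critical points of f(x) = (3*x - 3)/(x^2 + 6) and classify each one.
f'(x) = 3*(x^2 - 2*x*(x - 1) + 6)/(x^2 + 6)^2

Solve f'(x) = 0:
  f'(x) = -3*(x^2 - 2*x - 6)/(x^2 + 6)^2; the denominator is positive wherever f is defined, so f'(x) = 0 ⇔ -3*x^2 + 6*x + 18 = 0.
  Factor: -3*x^2 + 6*x + 18 = -3*(x^2 - 2*x - 6); x^2 - 2*x - 6 = 0 has no rational roots; quadratic formula: x = (2 ± √28)/2.
  ⇒ x = 1 - sqrt(7) ≈ -1.6458, 1 + sqrt(7) ≈ 3.6458

f''(x) = 6*(4*x^2*(x - 1) + (1 - 3*x)*(x^2 + 6))/(x^2 + 6)^3
Second-derivative test at each critical point:
  f''(-1.6458) = 0.2093 > 0 → local minimum
  f''(3.6458) = -0.0427 < 0 → local maximum

Critical points: x = 1 - sqrt(7) ≈ -1.6458 (local minimum); x = 1 + sqrt(7) ≈ 3.6458 (local maximum)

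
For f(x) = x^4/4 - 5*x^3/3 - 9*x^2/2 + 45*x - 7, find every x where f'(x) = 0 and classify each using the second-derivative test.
f'(x) = x^3 - 5*x^2 - 9*x + 45

Solve f'(x) = 0:
  Factor: x^3 - 5*x^2 - 9*x + 45 = (x - 5)*(x - 3)*(x + 3) = 0.
  ⇒ x = -3, 3, 5

f''(x) = 3*x^2 - 10*x - 9
Second-derivative test at each critical point:
  f''(-3) = 48 > 0 → local minimum
  f''(3) = -12 < 0 → local maximum
  f''(5) = 16 > 0 → local minimum

Critical points: x = -3 (local minimum); x = 3 (local maximum); x = 5 (local minimum)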